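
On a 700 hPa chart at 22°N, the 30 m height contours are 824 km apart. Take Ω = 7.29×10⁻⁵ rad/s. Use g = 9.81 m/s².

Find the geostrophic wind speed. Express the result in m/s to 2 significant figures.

Coriolis parameter at 22°N:
f = 2Ω sin φ = 2 × 7.29×10⁻⁵ × sin 22° = 5.46×10⁻⁵ s⁻¹
Height gradient: |∂Z/∂n| = 30 m / 824000 m = 3.64×10⁻⁵
On a pressure surface, geostrophic balance gives V_g = (g/f)|∂Z/∂n|:
V_g = 9.81 × 3.64×10⁻⁵ / 5.46×10⁻⁵ = 6.54 m/s

6.5 m/s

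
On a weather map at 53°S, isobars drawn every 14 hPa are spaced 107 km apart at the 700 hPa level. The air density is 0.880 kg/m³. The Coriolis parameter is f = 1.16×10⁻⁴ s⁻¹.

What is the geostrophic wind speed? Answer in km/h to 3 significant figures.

461 km/h

Pressure gradient: |∂P/∂n| = 1400 Pa / 107000 m = 1.31×10⁻² Pa/m
Geostrophic balance (pressure-gradient force = Coriolis force):
V_g = (1/(fρ)) |∂P/∂n| = 1.31×10⁻² / (1.16×10⁻⁴ × 0.880) = 128 m/s
Converting: 128 m/s × 3.6 = 461 km/h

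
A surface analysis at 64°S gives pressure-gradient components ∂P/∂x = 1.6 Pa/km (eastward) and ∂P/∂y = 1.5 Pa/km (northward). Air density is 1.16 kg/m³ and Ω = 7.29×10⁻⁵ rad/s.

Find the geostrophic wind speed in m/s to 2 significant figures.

14 m/s

Coriolis parameter at 64°S:
f = 2Ω sin φ = 2 × 7.29×10⁻⁵ × sin 64° = 1.31×10⁻⁴ s⁻¹
In the Southern Hemisphere f is negative: f = −1.31×10⁻⁴ s⁻¹.
Component geostrophic relations (x east, y north):
u_g = −(1/(fρ)) ∂P/∂y,  v_g = (1/(fρ)) ∂P/∂x
u_g = −(1.5×10⁻³)/(−1.31×10⁻⁴ × 1.16) = 9.87 m/s;  v_g = (1.6×10⁻³)/(−1.31×10⁻⁴ × 1.16) = −10.5 m/s
|V_g| = √(u_g² + v_g²) = 14.4 m/s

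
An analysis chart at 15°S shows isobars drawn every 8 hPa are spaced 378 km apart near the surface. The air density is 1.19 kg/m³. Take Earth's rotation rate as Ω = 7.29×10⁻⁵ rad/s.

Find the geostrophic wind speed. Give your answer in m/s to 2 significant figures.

47 m/s

Coriolis parameter at 15°S:
f = 2Ω sin φ = 2 × 7.29×10⁻⁵ × sin 15° = 3.77×10⁻⁵ s⁻¹
Pressure gradient: |∂P/∂n| = 800 Pa / 378000 m = 2.12×10⁻³ Pa/m
Geostrophic balance (pressure-gradient force = Coriolis force):
V_g = (1/(fρ)) |∂P/∂n| = 2.12×10⁻³ / (3.77×10⁻⁵ × 1.19) = 47.1 m/s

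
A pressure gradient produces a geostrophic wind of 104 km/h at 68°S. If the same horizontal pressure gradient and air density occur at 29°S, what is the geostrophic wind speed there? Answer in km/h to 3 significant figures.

199 km/h

With the same pressure gradient and density, V_g ∝ 1/f ∝ 1/sin φ.
V₂ = V₁ · sin φ₁ / sin φ₂ = 104 × sin 68° / sin 29°
V₂ = 104 × 0.9272/0.4848 = 199 km/h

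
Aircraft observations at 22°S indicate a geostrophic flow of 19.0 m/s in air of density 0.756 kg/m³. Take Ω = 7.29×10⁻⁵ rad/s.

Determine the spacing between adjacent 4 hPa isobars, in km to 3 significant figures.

Coriolis parameter at 22°S:
f = 2Ω sin φ = 2 × 7.29×10⁻⁵ × sin 22° = 5.46×10⁻⁵ s⁻¹
Geostrophic balance rearranged: |∂P/∂n| = f ρ V_g
|∂P/∂n| = 5.46×10⁻⁵ × 0.756 × 19.0 = 7.85×10⁻⁴ Pa/m
Isobar spacing: Δn = ΔP/|∂P/∂n| = 400 Pa / 7.85×10⁻⁴ Pa/m = 509861 m ≈ 510 km

510 km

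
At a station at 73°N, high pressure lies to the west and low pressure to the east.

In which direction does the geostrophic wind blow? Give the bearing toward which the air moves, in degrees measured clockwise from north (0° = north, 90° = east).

The pressure-gradient force points toward the east (bearing 090°).
Geostrophic balance: in the Northern Hemisphere the Coriolis force deflects motion to the right, so the geostrophic wind blows 90° to the right of the pressure-gradient force (low pressure on the left).
Rotating 090° by 90° clockwise gives 180° — the wind blows toward the south.

180°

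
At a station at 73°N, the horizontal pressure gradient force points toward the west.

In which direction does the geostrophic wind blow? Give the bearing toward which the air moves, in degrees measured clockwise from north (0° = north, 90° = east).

000°

The pressure-gradient force points toward the west (bearing 270°).
Geostrophic balance: in the Northern Hemisphere the Coriolis force deflects motion to the right, so the geostrophic wind blows 90° to the right of the pressure-gradient force (low pressure on the left).
Rotating 270° by 90° clockwise gives 000° — the wind blows toward the north.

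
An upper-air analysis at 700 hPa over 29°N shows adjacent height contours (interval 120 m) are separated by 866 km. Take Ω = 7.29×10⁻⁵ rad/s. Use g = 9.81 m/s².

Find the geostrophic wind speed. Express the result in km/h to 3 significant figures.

Coriolis parameter at 29°N:
f = 2Ω sin φ = 2 × 7.29×10⁻⁵ × sin 29° = 7.07×10⁻⁵ s⁻¹
Height gradient: |∂Z/∂n| = 120 m / 866000 m = 1.39×10⁻⁴
On a pressure surface, geostrophic balance gives V_g = (g/f)|∂Z/∂n|:
V_g = 9.81 × 1.39×10⁻⁴ / 7.07×10⁻⁵ = 19.2 m/s
Converting: 19.2 m/s × 3.6 = 69.2 km/h

69.2 km/h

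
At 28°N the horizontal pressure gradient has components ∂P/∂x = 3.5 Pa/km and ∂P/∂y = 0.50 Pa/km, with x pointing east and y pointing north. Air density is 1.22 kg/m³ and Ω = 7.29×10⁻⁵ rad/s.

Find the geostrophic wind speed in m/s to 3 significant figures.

Coriolis parameter at 28°N:
f = 2Ω sin φ = 2 × 7.29×10⁻⁵ × sin 28° = 6.84×10⁻⁵ s⁻¹
Component geostrophic relations (x east, y north):
u_g = −(1/(fρ)) ∂P/∂y,  v_g = (1/(fρ)) ∂P/∂x
u_g = −(0.50×10⁻³)/(6.84×10⁻⁵ × 1.22) = −5.99 m/s;  v_g = (3.5×10⁻³)/(6.84×10⁻⁵ × 1.22) = 41.9 m/s
|V_g| = √(u_g² + v_g²) = 42.3 m/s

42.3 m/s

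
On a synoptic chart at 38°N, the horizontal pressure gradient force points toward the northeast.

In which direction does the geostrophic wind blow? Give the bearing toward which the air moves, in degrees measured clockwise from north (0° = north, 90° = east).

135°

The pressure-gradient force points toward the northeast (bearing 045°).
Geostrophic balance: in the Northern Hemisphere the Coriolis force deflects motion to the right, so the geostrophic wind blows 90° to the right of the pressure-gradient force (low pressure on the left).
Rotating 045° by 90° clockwise gives 135° — the wind blows toward the southeast.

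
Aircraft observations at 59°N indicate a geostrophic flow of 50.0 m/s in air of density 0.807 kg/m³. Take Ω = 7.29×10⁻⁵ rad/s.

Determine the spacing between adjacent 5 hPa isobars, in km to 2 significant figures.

Coriolis parameter at 59°N:
f = 2Ω sin φ = 2 × 7.29×10⁻⁵ × sin 59° = 1.25×10⁻⁴ s⁻¹
Geostrophic balance rearranged: |∂P/∂n| = f ρ V_g
|∂P/∂n| = 1.25×10⁻⁴ × 0.807 × 50.0 = 5.04×10⁻³ Pa/m
Isobar spacing: Δn = ΔP/|∂P/∂n| = 500 Pa / 5.04×10⁻³ Pa/m = 99152 m ≈ 99 km

99 km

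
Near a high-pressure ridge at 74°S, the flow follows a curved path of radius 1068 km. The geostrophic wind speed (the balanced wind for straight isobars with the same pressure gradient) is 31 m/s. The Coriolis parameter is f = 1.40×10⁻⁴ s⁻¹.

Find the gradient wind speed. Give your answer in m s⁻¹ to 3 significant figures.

43.9 m s⁻¹

Around a high, pressure-gradient force acts outward with centrifugal, so Coriolis balances both:
fV = (1/ρ)|∂P/∂n| + V²/R  →  V² − fR·V + fR·V_g = 0
With fR = 1.40×10⁻⁴ × 1068×10³ m = 150 m/s:
V = [fR − √((fR)² − 4 fR V_g)]/2 = [150 − √(150² − 4×150×31)]/2 = 43.9 m/s
Supergeostrophic (V > V_g = 31 m/s), as expected around a high.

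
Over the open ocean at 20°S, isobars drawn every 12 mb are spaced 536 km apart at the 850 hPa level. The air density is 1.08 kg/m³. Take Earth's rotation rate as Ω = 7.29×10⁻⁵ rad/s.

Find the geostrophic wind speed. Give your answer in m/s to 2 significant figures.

Coriolis parameter at 20°S:
f = 2Ω sin φ = 2 × 7.29×10⁻⁵ × sin 20° = 4.99×10⁻⁵ s⁻¹
Pressure gradient: |∂P/∂n| = 1200 Pa / 536000 m = 2.24×10⁻³ Pa/m
Geostrophic balance (pressure-gradient force = Coriolis force):
V_g = (1/(fρ)) |∂P/∂n| = 2.24×10⁻³ / (4.99×10⁻⁵ × 1.08) = 41.6 m/s

42 m/s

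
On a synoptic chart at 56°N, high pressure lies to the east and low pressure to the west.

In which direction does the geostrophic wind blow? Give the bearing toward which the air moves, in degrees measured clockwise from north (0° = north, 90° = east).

The pressure-gradient force points toward the west (bearing 270°).
Geostrophic balance: in the Northern Hemisphere the Coriolis force deflects motion to the right, so the geostrophic wind blows 90° to the right of the pressure-gradient force (low pressure on the left).
Rotating 270° by 90° clockwise gives 000° — the wind blows toward the north.

000°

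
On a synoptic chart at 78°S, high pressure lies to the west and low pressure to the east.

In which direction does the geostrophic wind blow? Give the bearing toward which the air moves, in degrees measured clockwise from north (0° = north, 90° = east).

000°

The pressure-gradient force points toward the east (bearing 090°).
Geostrophic balance: in the Southern Hemisphere the Coriolis force deflects motion to the left, so the geostrophic wind blows 90° to the left of the pressure-gradient force (low pressure on the right).
Rotating 090° by 90° counterclockwise gives 000° — the wind blows toward the north.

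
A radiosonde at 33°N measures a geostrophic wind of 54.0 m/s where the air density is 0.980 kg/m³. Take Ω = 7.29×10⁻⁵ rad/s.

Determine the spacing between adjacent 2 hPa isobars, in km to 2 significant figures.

Coriolis parameter at 33°N:
f = 2Ω sin φ = 2 × 7.29×10⁻⁵ × sin 33° = 7.94×10⁻⁵ s⁻¹
Geostrophic balance rearranged: |∂P/∂n| = f ρ V_g
|∂P/∂n| = 7.94×10⁻⁵ × 0.980 × 54.0 = 4.20×10⁻³ Pa/m
Isobar spacing: Δn = ΔP/|∂P/∂n| = 200 Pa / 4.20×10⁻³ Pa/m = 47593 m ≈ 48 km

48 km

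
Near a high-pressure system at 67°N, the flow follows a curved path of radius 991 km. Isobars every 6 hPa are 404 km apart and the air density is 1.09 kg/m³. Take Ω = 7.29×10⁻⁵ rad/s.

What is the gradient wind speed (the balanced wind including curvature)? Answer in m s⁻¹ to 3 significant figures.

Coriolis parameter at 67°N:
f = 2Ω sin φ = 2 × 7.29×10⁻⁵ × sin 67° = 1.34×10⁻⁴ s⁻¹
Pressure gradient: |∂P/∂n| = 600 Pa / 404000 m = 1.49×10⁻³ Pa/m
Geostrophic speed: V_g = |∂P/∂n|/(fρ) = 1.49×10⁻³/(1.34×10⁻⁴ × 1.09) = 10.2 m/s
Around a high, pressure-gradient force acts outward with centrifugal, so Coriolis balances both:
fV = (1/ρ)|∂P/∂n| + V²/R  →  V² − fR·V + fR·V_g = 0
With fR = 1.34×10⁻⁴ × 991×10³ m = 133 m/s:
V = [fR − √((fR)² − 4 fR V_g)]/2 = [133 − √(133² − 4×133×10.2)]/2 = 11.1 m/s
Supergeostrophic (V > V_g = 10.2 m/s), as expected around a high.

11.1 m s⁻¹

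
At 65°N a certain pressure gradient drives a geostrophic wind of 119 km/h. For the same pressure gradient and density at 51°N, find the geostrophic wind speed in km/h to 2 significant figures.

140 km/h

With the same pressure gradient and density, V_g ∝ 1/f ∝ 1/sin φ.
V₂ = V₁ · sin φ₁ / sin φ₂ = 119 × sin 65° / sin 51°
V₂ = 119 × 0.9063/0.7771 = 140 km/h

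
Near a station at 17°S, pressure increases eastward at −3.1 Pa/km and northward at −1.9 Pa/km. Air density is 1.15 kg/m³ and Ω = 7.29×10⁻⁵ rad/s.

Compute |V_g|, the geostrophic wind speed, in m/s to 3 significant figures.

Coriolis parameter at 17°S:
f = 2Ω sin φ = 2 × 7.29×10⁻⁵ × sin 17° = 4.26×10⁻⁵ s⁻¹
In the Southern Hemisphere f is negative: f = −4.26×10⁻⁵ s⁻¹.
Component geostrophic relations (x east, y north):
u_g = −(1/(fρ)) ∂P/∂y,  v_g = (1/(fρ)) ∂P/∂x
u_g = −(−1.9×10⁻³)/(−4.26×10⁻⁵ × 1.15) = −38.8 m/s;  v_g = (−3.1×10⁻³)/(−4.26×10⁻⁵ × 1.15) = 63.2 m/s
|V_g| = √(u_g² + v_g²) = 74.2 m/s

74.2 m/s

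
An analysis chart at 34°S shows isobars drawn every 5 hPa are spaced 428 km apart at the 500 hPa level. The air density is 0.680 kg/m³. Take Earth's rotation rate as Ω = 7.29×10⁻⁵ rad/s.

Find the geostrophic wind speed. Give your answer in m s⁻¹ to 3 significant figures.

21.1 m s⁻¹

Coriolis parameter at 34°S:
f = 2Ω sin φ = 2 × 7.29×10⁻⁵ × sin 34° = 8.15×10⁻⁵ s⁻¹
Pressure gradient: |∂P/∂n| = 500 Pa / 428000 m = 1.17×10⁻³ Pa/m
Geostrophic balance (pressure-gradient force = Coriolis force):
V_g = (1/(fρ)) |∂P/∂n| = 1.17×10⁻³ / (8.15×10⁻⁵ × 0.680) = 21.1 m/s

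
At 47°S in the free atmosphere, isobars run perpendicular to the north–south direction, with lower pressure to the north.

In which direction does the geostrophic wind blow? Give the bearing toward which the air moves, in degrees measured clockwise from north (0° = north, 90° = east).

The pressure-gradient force points toward the north (bearing 000°).
Geostrophic balance: in the Southern Hemisphere the Coriolis force deflects motion to the left, so the geostrophic wind blows 90° to the left of the pressure-gradient force (low pressure on the right).
Rotating 000° by 90° counterclockwise gives 270° — the wind blows toward the west.

270°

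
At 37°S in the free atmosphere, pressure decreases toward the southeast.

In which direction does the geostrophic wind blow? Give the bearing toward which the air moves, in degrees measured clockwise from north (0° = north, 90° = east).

The pressure-gradient force points toward the southeast (bearing 135°).
Geostrophic balance: in the Southern Hemisphere the Coriolis force deflects motion to the left, so the geostrophic wind blows 90° to the left of the pressure-gradient force (low pressure on the right).
Rotating 135° by 90° counterclockwise gives 045° — the wind blows toward the northeast.

045°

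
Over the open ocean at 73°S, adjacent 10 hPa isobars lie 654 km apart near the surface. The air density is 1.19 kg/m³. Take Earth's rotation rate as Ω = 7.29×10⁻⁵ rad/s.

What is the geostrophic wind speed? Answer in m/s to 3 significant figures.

9.22 m/s

Coriolis parameter at 73°S:
f = 2Ω sin φ = 2 × 7.29×10⁻⁵ × sin 73° = 1.39×10⁻⁴ s⁻¹
Pressure gradient: |∂P/∂n| = 1000 Pa / 654000 m = 1.53×10⁻³ Pa/m
Geostrophic balance (pressure-gradient force = Coriolis force):
V_g = (1/(fρ)) |∂P/∂n| = 1.53×10⁻³ / (1.39×10⁻⁴ × 1.19) = 9.22 m/s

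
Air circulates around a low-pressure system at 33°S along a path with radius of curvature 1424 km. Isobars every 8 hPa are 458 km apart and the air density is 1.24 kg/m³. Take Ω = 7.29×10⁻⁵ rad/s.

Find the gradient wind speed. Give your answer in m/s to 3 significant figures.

15.6 m/s

Coriolis parameter at 33°S:
f = 2Ω sin φ = 2 × 7.29×10⁻⁵ × sin 33° = 7.94×10⁻⁵ s⁻¹
Pressure gradient: |∂P/∂n| = 800 Pa / 458000 m = 1.75×10⁻³ Pa/m
Geostrophic speed: V_g = |∂P/∂n|/(fρ) = 1.75×10⁻³/(7.94×10⁻⁵ × 1.24) = 17.7 m/s
Around a low, centrifugal force acts outward with Coriolis, so pressure-gradient force balances both:
(1/ρ)|∂P/∂n| = fV + V²/R  →  V² + fR·V − fR·V_g = 0
With fR = 7.94×10⁻⁵ × 1424×10³ m = 113 m/s:
V = [−fR + √((fR)² + 4 fR V_g)]/2 = [−113 + √(113² + 4×113×17.7)]/2 = 15.6 m/s
Subgeostrophic (V < V_g = 17.7 m/s), as expected around a low.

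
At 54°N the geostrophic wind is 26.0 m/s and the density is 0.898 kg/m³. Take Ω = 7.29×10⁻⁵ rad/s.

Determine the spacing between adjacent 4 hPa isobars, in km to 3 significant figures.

Coriolis parameter at 54°N:
f = 2Ω sin φ = 2 × 7.29×10⁻⁵ × sin 54° = 1.18×10⁻⁴ s⁻¹
Geostrophic balance rearranged: |∂P/∂n| = f ρ V_g
|∂P/∂n| = 1.18×10⁻⁴ × 0.898 × 26.0 = 2.75×10⁻³ Pa/m
Isobar spacing: Δn = ΔP/|∂P/∂n| = 400 Pa / 2.75×10⁻³ Pa/m = 145243 m ≈ 145 km

145 km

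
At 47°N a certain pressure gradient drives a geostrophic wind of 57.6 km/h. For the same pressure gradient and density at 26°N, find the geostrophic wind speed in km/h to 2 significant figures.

With the same pressure gradient and density, V_g ∝ 1/f ∝ 1/sin φ.
V₂ = V₁ · sin φ₁ / sin φ₂ = 57.6 × sin 47° / sin 26°
V₂ = 57.6 × 0.7314/0.4384 = 96 km/h

96 km/h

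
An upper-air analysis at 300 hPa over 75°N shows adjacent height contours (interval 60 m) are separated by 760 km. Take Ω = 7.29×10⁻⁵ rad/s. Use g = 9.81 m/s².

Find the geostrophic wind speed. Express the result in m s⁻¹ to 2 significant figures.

5.5 m s⁻¹

Coriolis parameter at 75°N:
f = 2Ω sin φ = 2 × 7.29×10⁻⁵ × sin 75° = 1.41×10⁻⁴ s⁻¹
Height gradient: |∂Z/∂n| = 60 m / 760000 m = 7.89×10⁻⁵
On a pressure surface, geostrophic balance gives V_g = (g/f)|∂Z/∂n|:
V_g = 9.81 × 7.89×10⁻⁵ / 1.41×10⁻⁴ = 5.50 m/s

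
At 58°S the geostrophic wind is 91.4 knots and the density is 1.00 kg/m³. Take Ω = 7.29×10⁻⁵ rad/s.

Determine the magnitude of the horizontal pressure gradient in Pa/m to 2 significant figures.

5.8×10⁻³ Pa/m

Coriolis parameter at 58°S:
f = 2Ω sin φ = 2 × 7.29×10⁻⁵ × sin 58° = 1.24×10⁻⁴ s⁻¹
Wind speed in SI: 91.4 knots = 47.0 m/s
Geostrophic balance rearranged: |∂P/∂n| = f ρ V_g
|∂P/∂n| = 1.24×10⁻⁴ × 1.00 × 47.0 = 5.81×10⁻³ Pa/m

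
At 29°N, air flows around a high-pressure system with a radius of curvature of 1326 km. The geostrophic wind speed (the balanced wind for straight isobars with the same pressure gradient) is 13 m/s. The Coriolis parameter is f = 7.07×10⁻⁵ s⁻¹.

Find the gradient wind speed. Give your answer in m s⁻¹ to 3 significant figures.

Around a high, pressure-gradient force acts outward with centrifugal, so Coriolis balances both:
fV = (1/ρ)|∂P/∂n| + V²/R  →  V² − fR·V + fR·V_g = 0
With fR = 7.07×10⁻⁵ × 1326×10³ m = 93.7 m/s:
V = [fR − √((fR)² − 4 fR V_g)]/2 = [93.7 − √(93.7² − 4×93.7×13)]/2 = 15.6 m/s
Supergeostrophic (V > V_g = 13 m/s), as expected around a high.

15.6 m s⁻¹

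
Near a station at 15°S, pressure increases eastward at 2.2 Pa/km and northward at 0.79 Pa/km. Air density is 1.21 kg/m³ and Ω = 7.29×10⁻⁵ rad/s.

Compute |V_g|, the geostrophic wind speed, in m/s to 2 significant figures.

Coriolis parameter at 15°S:
f = 2Ω sin φ = 2 × 7.29×10⁻⁵ × sin 15° = 3.77×10⁻⁵ s⁻¹
In the Southern Hemisphere f is negative: f = −3.77×10⁻⁵ s⁻¹.
Component geostrophic relations (x east, y north):
u_g = −(1/(fρ)) ∂P/∂y,  v_g = (1/(fρ)) ∂P/∂x
u_g = −(0.79×10⁻³)/(−3.77×10⁻⁵ × 1.21) = 17.3 m/s;  v_g = (2.2×10⁻³)/(−3.77×10⁻⁵ × 1.21) = −48.2 m/s
|V_g| = √(u_g² + v_g²) = 51.2 m/s

51 m/s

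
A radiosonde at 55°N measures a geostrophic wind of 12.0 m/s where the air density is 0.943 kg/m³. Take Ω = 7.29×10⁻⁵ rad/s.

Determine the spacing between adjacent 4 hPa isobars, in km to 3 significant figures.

296 km

Coriolis parameter at 55°N:
f = 2Ω sin φ = 2 × 7.29×10⁻⁵ × sin 55° = 1.19×10⁻⁴ s⁻¹
Geostrophic balance rearranged: |∂P/∂n| = f ρ V_g
|∂P/∂n| = 1.19×10⁻⁴ × 0.943 × 12.0 = 1.35×10⁻³ Pa/m
Isobar spacing: Δn = ΔP/|∂P/∂n| = 400 Pa / 1.35×10⁻³ Pa/m = 295968 m ≈ 296 km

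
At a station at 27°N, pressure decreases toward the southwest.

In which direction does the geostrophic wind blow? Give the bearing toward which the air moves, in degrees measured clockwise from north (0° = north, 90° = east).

315°

The pressure-gradient force points toward the southwest (bearing 225°).
Geostrophic balance: in the Northern Hemisphere the Coriolis force deflects motion to the right, so the geostrophic wind blows 90° to the right of the pressure-gradient force (low pressure on the left).
Rotating 225° by 90° clockwise gives 315° — the wind blows toward the northwest.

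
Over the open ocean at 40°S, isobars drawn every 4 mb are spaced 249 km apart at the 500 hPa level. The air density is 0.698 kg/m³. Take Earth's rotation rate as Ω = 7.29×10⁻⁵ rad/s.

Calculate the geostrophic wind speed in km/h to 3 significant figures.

Coriolis parameter at 40°S:
f = 2Ω sin φ = 2 × 7.29×10⁻⁵ × sin 40° = 9.37×10⁻⁵ s⁻¹
Pressure gradient: |∂P/∂n| = 400 Pa / 249000 m = 1.61×10⁻³ Pa/m
Geostrophic balance (pressure-gradient force = Coriolis force):
V_g = (1/(fρ)) |∂P/∂n| = 1.61×10⁻³ / (9.37×10⁻⁵ × 0.698) = 24.6 m/s
Converting: 24.6 m/s × 3.6 = 88.4 km/h

88.4 km/h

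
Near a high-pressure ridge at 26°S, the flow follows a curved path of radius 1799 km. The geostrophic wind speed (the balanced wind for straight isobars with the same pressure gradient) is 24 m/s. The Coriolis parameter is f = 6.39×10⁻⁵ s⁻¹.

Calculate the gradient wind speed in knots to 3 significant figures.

Around a high, pressure-gradient force acts outward with centrifugal, so Coriolis balances both:
fV = (1/ρ)|∂P/∂n| + V²/R  →  V² − fR·V + fR·V_g = 0
With fR = 6.39×10⁻⁵ × 1799×10³ m = 115 m/s:
V = [fR − √((fR)² − 4 fR V_g)]/2 = [115 − √(115² − 4×115×24)]/2 = 34.1 m/s
Supergeostrophic (V > V_g = 24 m/s), as expected around a high.
Converting: 34.1 m/s × 1.944 = 66.4 knots

66.4 knots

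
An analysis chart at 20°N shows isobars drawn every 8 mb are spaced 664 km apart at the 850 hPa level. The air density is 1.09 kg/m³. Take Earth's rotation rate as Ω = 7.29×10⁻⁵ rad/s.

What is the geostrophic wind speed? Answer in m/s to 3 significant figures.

22.2 m/s

Coriolis parameter at 20°N:
f = 2Ω sin φ = 2 × 7.29×10⁻⁵ × sin 20° = 4.99×10⁻⁵ s⁻¹
Pressure gradient: |∂P/∂n| = 800 Pa / 664000 m = 1.20×10⁻³ Pa/m
Geostrophic balance (pressure-gradient force = Coriolis force):
V_g = (1/(fρ)) |∂P/∂n| = 1.20×10⁻³ / (4.99×10⁻⁵ × 1.09) = 22.2 m/s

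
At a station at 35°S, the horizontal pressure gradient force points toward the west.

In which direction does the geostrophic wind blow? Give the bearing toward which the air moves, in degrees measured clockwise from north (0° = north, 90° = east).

180°

The pressure-gradient force points toward the west (bearing 270°).
Geostrophic balance: in the Southern Hemisphere the Coriolis force deflects motion to the left, so the geostrophic wind blows 90° to the left of the pressure-gradient force (low pressure on the right).
Rotating 270° by 90° counterclockwise gives 180° — the wind blows toward the south.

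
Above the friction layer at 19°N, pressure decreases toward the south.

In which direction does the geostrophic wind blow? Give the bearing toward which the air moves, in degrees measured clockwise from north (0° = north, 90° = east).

270°

The pressure-gradient force points toward the south (bearing 180°).
Geostrophic balance: in the Northern Hemisphere the Coriolis force deflects motion to the right, so the geostrophic wind blows 90° to the right of the pressure-gradient force (low pressure on the left).
Rotating 180° by 90° clockwise gives 270° — the wind blows toward the west.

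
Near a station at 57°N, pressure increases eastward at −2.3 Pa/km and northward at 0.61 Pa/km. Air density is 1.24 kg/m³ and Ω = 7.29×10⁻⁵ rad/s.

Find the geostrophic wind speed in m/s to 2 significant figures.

Coriolis parameter at 57°N:
f = 2Ω sin φ = 2 × 7.29×10⁻⁵ × sin 57° = 1.22×10⁻⁴ s⁻¹
Component geostrophic relations (x east, y north):
u_g = −(1/(fρ)) ∂P/∂y,  v_g = (1/(fρ)) ∂P/∂x
u_g = −(0.61×10⁻³)/(1.22×10⁻⁴ × 1.24) = −4.02 m/s;  v_g = (−2.3×10⁻³)/(1.22×10⁻⁴ × 1.24) = −15.2 m/s
|V_g| = √(u_g² + v_g²) = 15.7 m/s

16 m/s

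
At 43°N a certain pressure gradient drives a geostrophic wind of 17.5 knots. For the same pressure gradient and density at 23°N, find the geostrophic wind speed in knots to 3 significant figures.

With the same pressure gradient and density, V_g ∝ 1/f ∝ 1/sin φ.
V₂ = V₁ · sin φ₁ / sin φ₂ = 17.5 × sin 43° / sin 23°
V₂ = 17.5 × 0.6820/0.3907 = 30.5 knots

30.5 knots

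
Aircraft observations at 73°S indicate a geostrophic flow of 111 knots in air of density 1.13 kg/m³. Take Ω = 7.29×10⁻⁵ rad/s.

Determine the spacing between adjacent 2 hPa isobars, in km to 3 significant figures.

22.2 km

Coriolis parameter at 73°S:
f = 2Ω sin φ = 2 × 7.29×10⁻⁵ × sin 73° = 1.39×10⁻⁴ s⁻¹
Wind speed in SI: 111 knots = 57.1 m/s
Geostrophic balance rearranged: |∂P/∂n| = f ρ V_g
|∂P/∂n| = 1.39×10⁻⁴ × 1.13 × 57.1 = 9.00×10⁻³ Pa/m
Isobar spacing: Δn = ΔP/|∂P/∂n| = 200 Pa / 9.00×10⁻³ Pa/m = 22230 m ≈ 22.2 km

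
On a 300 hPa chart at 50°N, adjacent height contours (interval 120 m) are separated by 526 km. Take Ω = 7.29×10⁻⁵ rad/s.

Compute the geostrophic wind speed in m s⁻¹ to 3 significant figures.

20.0 m s⁻¹

Coriolis parameter at 50°N:
f = 2Ω sin φ = 2 × 7.29×10⁻⁵ × sin 50° = 1.12×10⁻⁴ s⁻¹
Height gradient: |∂Z/∂n| = 120 m / 526000 m = 2.28×10⁻⁴
On a pressure surface, geostrophic balance gives V_g = (g/f)|∂Z/∂n|:
V_g = 9.81 × 2.28×10⁻⁴ / 1.12×10⁻⁴ = 20.0 m/s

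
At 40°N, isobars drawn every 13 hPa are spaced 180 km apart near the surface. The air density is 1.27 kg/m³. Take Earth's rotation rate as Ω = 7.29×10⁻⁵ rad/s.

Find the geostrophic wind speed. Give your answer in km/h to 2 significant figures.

220 km/h

Coriolis parameter at 40°N:
f = 2Ω sin φ = 2 × 7.29×10⁻⁵ × sin 40° = 9.37×10⁻⁵ s⁻¹
Pressure gradient: |∂P/∂n| = 1300 Pa / 180000 m = 7.22×10⁻³ Pa/m
Geostrophic balance (pressure-gradient force = Coriolis force):
V_g = (1/(fρ)) |∂P/∂n| = 7.22×10⁻³ / (9.37×10⁻⁵ × 1.27) = 60.7 m/s
Converting: 60.7 m/s × 3.6 = 220 km/h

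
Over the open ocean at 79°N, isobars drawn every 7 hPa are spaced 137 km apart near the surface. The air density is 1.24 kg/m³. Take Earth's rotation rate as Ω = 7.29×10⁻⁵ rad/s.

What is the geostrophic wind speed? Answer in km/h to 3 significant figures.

Coriolis parameter at 79°N:
f = 2Ω sin φ = 2 × 7.29×10⁻⁵ × sin 79° = 1.43×10⁻⁴ s⁻¹
Pressure gradient: |∂P/∂n| = 700 Pa / 137000 m = 5.11×10⁻³ Pa/m
Geostrophic balance (pressure-gradient force = Coriolis force):
V_g = (1/(fρ)) |∂P/∂n| = 5.11×10⁻³ / (1.43×10⁻⁴ × 1.24) = 28.8 m/s
Converting: 28.8 m/s × 3.6 = 104 km/h

104 km/h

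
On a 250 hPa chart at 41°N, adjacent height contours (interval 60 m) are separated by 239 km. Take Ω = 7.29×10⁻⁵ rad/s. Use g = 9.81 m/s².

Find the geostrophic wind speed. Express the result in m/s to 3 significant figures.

25.7 m/s

Coriolis parameter at 41°N:
f = 2Ω sin φ = 2 × 7.29×10⁻⁵ × sin 41° = 9.57×10⁻⁵ s⁻¹
Height gradient: |∂Z/∂n| = 60 m / 239000 m = 2.51×10⁻⁴
On a pressure surface, geostrophic balance gives V_g = (g/f)|∂Z/∂n|:
V_g = 9.81 × 2.51×10⁻⁴ / 9.57×10⁻⁵ = 25.7 m/s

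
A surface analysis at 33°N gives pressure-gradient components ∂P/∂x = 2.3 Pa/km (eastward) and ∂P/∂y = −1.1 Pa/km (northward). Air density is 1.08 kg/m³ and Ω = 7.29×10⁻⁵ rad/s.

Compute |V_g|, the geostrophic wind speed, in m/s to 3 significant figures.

Coriolis parameter at 33°N:
f = 2Ω sin φ = 2 × 7.29×10⁻⁵ × sin 33° = 7.94×10⁻⁵ s⁻¹
Component geostrophic relations (x east, y north):
u_g = −(1/(fρ)) ∂P/∂y,  v_g = (1/(fρ)) ∂P/∂x
u_g = −(−1.1×10⁻³)/(7.94×10⁻⁵ × 1.08) = 12.8 m/s;  v_g = (2.3×10⁻³)/(7.94×10⁻⁵ × 1.08) = 26.8 m/s
|V_g| = √(u_g² + v_g²) = 29.7 m/s

29.7 m/s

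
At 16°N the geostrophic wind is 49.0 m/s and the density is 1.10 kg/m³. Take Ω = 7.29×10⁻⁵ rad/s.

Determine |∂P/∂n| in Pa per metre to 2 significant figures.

Coriolis parameter at 16°N:
f = 2Ω sin φ = 2 × 7.29×10⁻⁵ × sin 16° = 4.02×10⁻⁵ s⁻¹
Geostrophic balance rearranged: |∂P/∂n| = f ρ V_g
|∂P/∂n| = 4.02×10⁻⁵ × 1.10 × 49.0 = 2.17×10⁻³ Pa/m

2.2×10⁻³ Pa/m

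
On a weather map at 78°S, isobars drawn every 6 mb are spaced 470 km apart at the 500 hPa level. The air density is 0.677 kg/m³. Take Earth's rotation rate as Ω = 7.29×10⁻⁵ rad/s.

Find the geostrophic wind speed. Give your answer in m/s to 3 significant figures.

13.2 m/s

Coriolis parameter at 78°S:
f = 2Ω sin φ = 2 × 7.29×10⁻⁵ × sin 78° = 1.43×10⁻⁴ s⁻¹
Pressure gradient: |∂P/∂n| = 600 Pa / 470000 m = 1.28×10⁻³ Pa/m
Geostrophic balance (pressure-gradient force = Coriolis force):
V_g = (1/(fρ)) |∂P/∂n| = 1.28×10⁻³ / (1.43×10⁻⁴ × 0.677) = 13.2 m/s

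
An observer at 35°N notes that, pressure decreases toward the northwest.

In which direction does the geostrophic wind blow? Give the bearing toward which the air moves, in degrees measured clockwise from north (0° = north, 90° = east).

The pressure-gradient force points toward the northwest (bearing 315°).
Geostrophic balance: in the Northern Hemisphere the Coriolis force deflects motion to the right, so the geostrophic wind blows 90° to the right of the pressure-gradient force (low pressure on the left).
Rotating 315° by 90° clockwise gives 045° — the wind blows toward the northeast.

045°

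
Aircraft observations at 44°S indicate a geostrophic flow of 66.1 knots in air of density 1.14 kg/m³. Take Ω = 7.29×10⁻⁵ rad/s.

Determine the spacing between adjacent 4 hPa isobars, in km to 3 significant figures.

102 km

Coriolis parameter at 44°S:
f = 2Ω sin φ = 2 × 7.29×10⁻⁵ × sin 44° = 1.01×10⁻⁴ s⁻¹
Wind speed in SI: 66.1 knots = 34.0 m/s
Geostrophic balance rearranged: |∂P/∂n| = f ρ V_g
|∂P/∂n| = 1.01×10⁻⁴ × 1.14 × 34.0 = 3.93×10⁻³ Pa/m
Isobar spacing: Δn = ΔP/|∂P/∂n| = 400 Pa / 3.93×10⁻³ Pa/m = 101879 m ≈ 102 km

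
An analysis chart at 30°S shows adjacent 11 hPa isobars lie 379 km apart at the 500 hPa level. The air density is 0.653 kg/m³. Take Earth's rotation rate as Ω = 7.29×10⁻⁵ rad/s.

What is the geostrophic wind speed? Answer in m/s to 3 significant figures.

61.0 m/s

Coriolis parameter at 30°S:
f = 2Ω sin φ = 2 × 7.29×10⁻⁵ × sin 30° = 7.29×10⁻⁵ s⁻¹
Pressure gradient: |∂P/∂n| = 1100 Pa / 379000 m = 2.90×10⁻³ Pa/m
Geostrophic balance (pressure-gradient force = Coriolis force):
V_g = (1/(fρ)) |∂P/∂n| = 2.90×10⁻³ / (7.29×10⁻⁵ × 0.653) = 61.0 m/s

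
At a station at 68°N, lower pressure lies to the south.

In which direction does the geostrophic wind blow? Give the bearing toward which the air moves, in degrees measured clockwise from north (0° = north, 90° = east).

The pressure-gradient force points toward the south (bearing 180°).
Geostrophic balance: in the Northern Hemisphere the Coriolis force deflects motion to the right, so the geostrophic wind blows 90° to the right of the pressure-gradient force (low pressure on the left).
Rotating 180° by 90° clockwise gives 270° — the wind blows toward the west.

270°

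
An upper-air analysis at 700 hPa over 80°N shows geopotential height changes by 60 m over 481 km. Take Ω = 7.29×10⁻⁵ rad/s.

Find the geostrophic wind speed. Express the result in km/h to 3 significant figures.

30.7 km/h

Coriolis parameter at 80°N:
f = 2Ω sin φ = 2 × 7.29×10⁻⁵ × sin 80° = 1.44×10⁻⁴ s⁻¹
Height gradient: |∂Z/∂n| = 60 m / 481000 m = 1.25×10⁻⁴
On a pressure surface, geostrophic balance gives V_g = (g/f)|∂Z/∂n|:
V_g = 9.81 × 1.25×10⁻⁴ / 1.44×10⁻⁴ = 8.52 m/s
Converting: 8.52 m/s × 3.6 = 30.7 km/h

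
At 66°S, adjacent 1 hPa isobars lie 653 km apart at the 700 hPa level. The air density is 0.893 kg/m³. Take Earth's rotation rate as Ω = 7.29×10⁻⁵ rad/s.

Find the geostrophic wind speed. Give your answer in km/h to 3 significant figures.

Coriolis parameter at 66°S:
f = 2Ω sin φ = 2 × 7.29×10⁻⁵ × sin 66° = 1.33×10⁻⁴ s⁻¹
Pressure gradient: |∂P/∂n| = 100 Pa / 653000 m = 1.53×10⁻⁴ Pa/m
Geostrophic balance (pressure-gradient force = Coriolis force):
V_g = (1/(fρ)) |∂P/∂n| = 1.53×10⁻⁴ / (1.33×10⁻⁴ × 0.893) = 1.29 m/s
Converting: 1.29 m/s × 3.6 = 4.64 km/h

4.64 km/h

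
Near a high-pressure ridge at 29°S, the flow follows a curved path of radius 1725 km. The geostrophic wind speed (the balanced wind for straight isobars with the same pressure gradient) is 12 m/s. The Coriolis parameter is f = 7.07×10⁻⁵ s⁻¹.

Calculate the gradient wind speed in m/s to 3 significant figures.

13.5 m/s

Around a high, pressure-gradient force acts outward with centrifugal, so Coriolis balances both:
fV = (1/ρ)|∂P/∂n| + V²/R  →  V² − fR·V + fR·V_g = 0
With fR = 7.07×10⁻⁵ × 1725×10³ m = 122 m/s:
V = [fR − √((fR)² − 4 fR V_g)]/2 = [122 − √(122² − 4×122×12)]/2 = 13.5 m/s
Supergeostrophic (V > V_g = 12 m/s), as expected around a high.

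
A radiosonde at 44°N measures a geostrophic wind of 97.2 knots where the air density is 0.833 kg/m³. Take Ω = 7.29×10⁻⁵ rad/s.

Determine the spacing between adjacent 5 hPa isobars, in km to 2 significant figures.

Coriolis parameter at 44°N:
f = 2Ω sin φ = 2 × 7.29×10⁻⁵ × sin 44° = 1.01×10⁻⁴ s⁻¹
Wind speed in SI: 97.2 knots = 50.0 m/s
Geostrophic balance rearranged: |∂P/∂n| = f ρ V_g
|∂P/∂n| = 1.01×10⁻⁴ × 0.833 × 50.0 = 4.22×10⁻³ Pa/m
Isobar spacing: Δn = ΔP/|∂P/∂n| = 500 Pa / 4.22×10⁻³ Pa/m = 118520 m ≈ 120 km

120 km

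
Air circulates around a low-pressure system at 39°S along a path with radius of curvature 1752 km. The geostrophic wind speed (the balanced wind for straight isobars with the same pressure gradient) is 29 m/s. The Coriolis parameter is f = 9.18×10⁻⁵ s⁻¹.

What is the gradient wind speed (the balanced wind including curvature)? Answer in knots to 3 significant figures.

48.8 knots

Around a low, centrifugal force acts outward with Coriolis, so pressure-gradient force balances both:
(1/ρ)|∂P/∂n| = fV + V²/R  →  V² + fR·V − fR·V_g = 0
With fR = 9.18×10⁻⁵ × 1752×10³ m = 161 m/s:
V = [−fR + √((fR)² + 4 fR V_g)]/2 = [−161 + √(161² + 4×161×29)]/2 = 25.1 m/s
Subgeostrophic (V < V_g = 29 m/s), as expected around a low.
Converting: 25.1 m/s × 1.944 = 48.8 knots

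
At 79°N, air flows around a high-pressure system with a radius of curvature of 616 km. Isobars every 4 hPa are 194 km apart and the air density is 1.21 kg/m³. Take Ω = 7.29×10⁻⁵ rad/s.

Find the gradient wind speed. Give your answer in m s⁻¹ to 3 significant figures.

14.2 m s⁻¹

Coriolis parameter at 79°N:
f = 2Ω sin φ = 2 × 7.29×10⁻⁵ × sin 79° = 1.43×10⁻⁴ s⁻¹
Pressure gradient: |∂P/∂n| = 400 Pa / 194000 m = 2.06×10⁻³ Pa/m
Geostrophic speed: V_g = |∂P/∂n|/(fρ) = 2.06×10⁻³/(1.43×10⁻⁴ × 1.21) = 11.9 m/s
Around a high, pressure-gradient force acts outward with centrifugal, so Coriolis balances both:
fV = (1/ρ)|∂P/∂n| + V²/R  →  V² − fR·V + fR·V_g = 0
With fR = 1.43×10⁻⁴ × 616×10³ m = 88.2 m/s:
V = [fR − √((fR)² − 4 fR V_g)]/2 = [88.2 − √(88.2² − 4×88.2×11.9)]/2 = 14.2 m/s
Supergeostrophic (V > V_g = 11.9 m/s), as expected around a high.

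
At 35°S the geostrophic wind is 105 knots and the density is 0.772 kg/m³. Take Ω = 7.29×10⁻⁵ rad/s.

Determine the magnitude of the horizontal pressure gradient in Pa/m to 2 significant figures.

Coriolis parameter at 35°S:
f = 2Ω sin φ = 2 × 7.29×10⁻⁵ × sin 35° = 8.36×10⁻⁵ s⁻¹
Wind speed in SI: 105 knots = 54.0 m/s
Geostrophic balance rearranged: |∂P/∂n| = f ρ V_g
|∂P/∂n| = 8.36×10⁻⁵ × 0.772 × 54.0 = 3.49×10⁻³ Pa/m

3.5×10⁻³ Pa/m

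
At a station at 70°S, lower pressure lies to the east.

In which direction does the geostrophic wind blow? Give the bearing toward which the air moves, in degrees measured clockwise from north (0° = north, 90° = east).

000°

The pressure-gradient force points toward the east (bearing 090°).
Geostrophic balance: in the Southern Hemisphere the Coriolis force deflects motion to the left, so the geostrophic wind blows 90° to the left of the pressure-gradient force (low pressure on the right).
Rotating 090° by 90° counterclockwise gives 000° — the wind blows toward the north.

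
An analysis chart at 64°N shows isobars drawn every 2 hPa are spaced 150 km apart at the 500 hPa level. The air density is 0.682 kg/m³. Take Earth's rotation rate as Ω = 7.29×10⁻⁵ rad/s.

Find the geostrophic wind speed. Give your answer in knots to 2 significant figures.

29 knots

Coriolis parameter at 64°N:
f = 2Ω sin φ = 2 × 7.29×10⁻⁵ × sin 64° = 1.31×10⁻⁴ s⁻¹
Pressure gradient: |∂P/∂n| = 200 Pa / 150000 m = 1.33×10⁻³ Pa/m
Geostrophic balance (pressure-gradient force = Coriolis force):
V_g = (1/(fρ)) |∂P/∂n| = 1.33×10⁻³ / (1.31×10⁻⁴ × 0.682) = 14.9 m/s
Converting: 14.9 m/s × 1.944 = 29 knots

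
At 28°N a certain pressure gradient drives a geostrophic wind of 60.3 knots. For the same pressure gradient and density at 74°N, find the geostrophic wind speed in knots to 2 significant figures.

29 knots

With the same pressure gradient and density, V_g ∝ 1/f ∝ 1/sin φ.
V₂ = V₁ · sin φ₁ / sin φ₂ = 60.3 × sin 28° / sin 74°
V₂ = 60.3 × 0.4695/0.9613 = 29 knots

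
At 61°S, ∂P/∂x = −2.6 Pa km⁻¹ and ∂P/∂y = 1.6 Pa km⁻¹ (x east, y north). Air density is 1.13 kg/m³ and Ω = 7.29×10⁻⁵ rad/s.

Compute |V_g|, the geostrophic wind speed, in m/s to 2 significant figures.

Coriolis parameter at 61°S:
f = 2Ω sin φ = 2 × 7.29×10⁻⁵ × sin 61° = 1.28×10⁻⁴ s⁻¹
In the Southern Hemisphere f is negative: f = −1.28×10⁻⁴ s⁻¹.
Component geostrophic relations (x east, y north):
u_g = −(1/(fρ)) ∂P/∂y,  v_g = (1/(fρ)) ∂P/∂x
u_g = −(1.6×10⁻³)/(−1.28×10⁻⁴ × 1.13) = 11.1 m/s;  v_g = (−2.6×10⁻³)/(−1.28×10⁻⁴ × 1.13) = 18.0 m/s
|V_g| = √(u_g² + v_g²) = 21.2 m/s

21 m/s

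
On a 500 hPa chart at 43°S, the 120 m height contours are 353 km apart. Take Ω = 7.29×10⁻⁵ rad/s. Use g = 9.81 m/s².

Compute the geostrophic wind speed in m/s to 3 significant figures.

33.5 m/s

Coriolis parameter at 43°S:
f = 2Ω sin φ = 2 × 7.29×10⁻⁵ × sin 43° = 9.94×10⁻⁵ s⁻¹
Height gradient: |∂Z/∂n| = 120 m / 353000 m = 3.40×10⁻⁴
On a pressure surface, geostrophic balance gives V_g = (g/f)|∂Z/∂n|:
V_g = 9.81 × 3.40×10⁻⁴ / 9.94×10⁻⁵ = 33.5 m/s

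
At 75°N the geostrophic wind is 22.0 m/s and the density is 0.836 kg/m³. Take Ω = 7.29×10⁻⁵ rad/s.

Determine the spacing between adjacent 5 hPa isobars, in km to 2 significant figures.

190 km

Coriolis parameter at 75°N:
f = 2Ω sin φ = 2 × 7.29×10⁻⁵ × sin 75° = 1.41×10⁻⁴ s⁻¹
Geostrophic balance rearranged: |∂P/∂n| = f ρ V_g
|∂P/∂n| = 1.41×10⁻⁴ × 0.836 × 22.0 = 2.59×10⁻³ Pa/m
Isobar spacing: Δn = ΔP/|∂P/∂n| = 500 Pa / 2.59×10⁻³ Pa/m = 193037 m ≈ 190 km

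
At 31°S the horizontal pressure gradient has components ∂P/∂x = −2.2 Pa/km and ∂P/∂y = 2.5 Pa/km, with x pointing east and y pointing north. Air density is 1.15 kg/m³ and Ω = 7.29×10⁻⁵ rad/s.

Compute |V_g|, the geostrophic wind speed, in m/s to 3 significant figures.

Coriolis parameter at 31°S:
f = 2Ω sin φ = 2 × 7.29×10⁻⁵ × sin 31° = 7.51×10⁻⁵ s⁻¹
In the Southern Hemisphere f is negative: f = −7.51×10⁻⁵ s⁻¹.
Component geostrophic relations (x east, y north):
u_g = −(1/(fρ)) ∂P/∂y,  v_g = (1/(fρ)) ∂P/∂x
u_g = −(2.5×10⁻³)/(−7.51×10⁻⁵ × 1.15) = 28.9 m/s;  v_g = (−2.2×10⁻³)/(−7.51×10⁻⁵ × 1.15) = 25.5 m/s
|V_g| = √(u_g² + v_g²) = 38.6 m/s

38.6 m/s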